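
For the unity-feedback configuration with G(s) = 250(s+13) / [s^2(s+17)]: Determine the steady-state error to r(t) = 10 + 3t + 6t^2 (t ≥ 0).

102/1625

G(s) has two factors of s in the denominator, so the system is type 2. By superposition:
  • 10: tracked with zero error.
  • 3t: tracked with zero error.
  • 6t^2: e_ss = 12/K_a with K_a=3250/17 → 102/1625.
Total e_ss = 102/1625.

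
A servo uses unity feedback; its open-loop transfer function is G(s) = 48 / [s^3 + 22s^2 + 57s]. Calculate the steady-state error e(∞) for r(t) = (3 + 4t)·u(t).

4.75

Lowest-order denominator term is 57s, so the open loop has 1 pole at the origin → type 1 system. Taking each input component in turn:
  • 3: tracked with zero error.
  • 4t: e_ss = 4/K_v with K_v=16/19 → 4.75.
Total e_ss = 4.75.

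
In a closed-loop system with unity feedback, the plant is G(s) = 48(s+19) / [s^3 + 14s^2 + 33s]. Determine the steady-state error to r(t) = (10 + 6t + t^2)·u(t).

Factoring s from the denominator leaves a polynomial with constant term 33, so the system is type 1. Treating each term separately:
  • 10: tracked with zero error.
  • 6t: e_ss = 6/K_v with K_v=304/11 → 33/152.
  • t^2: a type-1 system cannot track it, e_ss → ∞.
The unbounded component dominates.

infinity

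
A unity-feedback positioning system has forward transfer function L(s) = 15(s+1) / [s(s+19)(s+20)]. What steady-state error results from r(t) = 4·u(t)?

0

System type = 1 (one pole at s=0).
K_p = ∞ for a type-1 system; e_ss to a step is zero.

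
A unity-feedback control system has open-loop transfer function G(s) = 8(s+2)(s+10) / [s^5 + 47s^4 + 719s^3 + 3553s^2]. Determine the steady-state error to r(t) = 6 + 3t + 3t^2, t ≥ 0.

133.2375

Lowest-order denominator term is 3553s^2, so the open loop has 2 poles at the origin → type 2 system. Treating each term separately:
  • 6: tracked with zero error.
  • 3t: tracked with zero error.
  • 3t^2: e_ss = 6/K_a with K_a=160/3553 → 133.2375.
Total e_ss = 133.2375.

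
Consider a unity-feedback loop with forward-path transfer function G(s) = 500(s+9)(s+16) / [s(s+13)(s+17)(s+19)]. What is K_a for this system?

One free integrator in G(s): this is a type 1 system.
K_a = lim_{s→0} s^2·G(s) = 0 (the extra factor of s kills the finite limit).

0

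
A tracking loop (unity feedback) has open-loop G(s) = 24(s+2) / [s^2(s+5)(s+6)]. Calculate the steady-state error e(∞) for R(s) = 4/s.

System type = 2 (two poles at s=0).
K_p = ∞ for a type-2 system; e_ss to a step is zero.

0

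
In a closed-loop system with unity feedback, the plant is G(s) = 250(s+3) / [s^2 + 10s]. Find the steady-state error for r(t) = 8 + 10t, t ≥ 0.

Factoring s from the denominator leaves a polynomial with constant term 10, so the system is type 1. Taking each input component in turn:
  • 8: tracked with zero error.
  • 10t: e_ss = 10/K_v with K_v=75 → 2/15.
Total e_ss = 2/15.

2/15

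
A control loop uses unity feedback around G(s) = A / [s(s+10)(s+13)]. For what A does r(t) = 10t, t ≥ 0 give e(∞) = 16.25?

The open loop has one pole at the origin → type 1 system.
K_v = lim_{s→0} s·G(s) = A / (10·13) = (1/130)·A.
e_ss = 10/K_v = 16.25 ⇒ K_v = 8/13 ⇒ A = (8/13)/(1/130) = 80.

80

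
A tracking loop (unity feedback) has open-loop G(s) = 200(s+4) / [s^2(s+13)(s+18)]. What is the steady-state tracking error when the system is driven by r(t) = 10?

The open loop has two poles at the origin → type 2 system.
K_p = ∞ for a type-2 system; e_ss to a step is zero.

0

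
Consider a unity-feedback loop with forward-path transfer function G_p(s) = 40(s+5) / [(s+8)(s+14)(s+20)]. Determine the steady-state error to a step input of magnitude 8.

G_p(s) has no factors of s in the denominator, so the system is type 0.
K_p = lim_{s→0} G_p(s) = 40·5 / (8·14·20) = 5/56.
e_ss = 8/(1 + K_p) = 8/(61/56) = 448/61.

448/61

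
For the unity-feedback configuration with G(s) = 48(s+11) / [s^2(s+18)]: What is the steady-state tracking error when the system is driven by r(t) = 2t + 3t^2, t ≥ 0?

Two free integrators in G(s): this is a type 2 system. Taking each input component in turn:
  • 2t: tracked with zero error.
  • 3t^2: e_ss = 6/K_a with K_a=88/3 → 9/44.
Total e_ss = 9/44.

9/44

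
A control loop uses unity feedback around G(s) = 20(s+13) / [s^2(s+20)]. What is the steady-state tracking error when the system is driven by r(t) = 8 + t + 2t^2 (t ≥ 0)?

4/13

System type = 2 (two poles at s=0). By superposition:
  • 8: tracked with zero error.
  • t: tracked with zero error.
  • 2t^2: e_ss = 4/K_a with K_a=13 → 4/13.
Total e_ss = 4/13.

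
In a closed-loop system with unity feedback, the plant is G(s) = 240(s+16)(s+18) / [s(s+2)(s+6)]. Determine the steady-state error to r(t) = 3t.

The open loop has one pole at the origin → type 1 system.
K_v = lim_{s→0} s·G(s) = 240·16·18 / (2·6) = 5760.
e_ss = 3/K_v = 3/5760 = 1/1920.

1/1920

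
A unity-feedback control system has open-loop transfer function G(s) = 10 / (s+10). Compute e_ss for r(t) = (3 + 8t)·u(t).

The open loop has no poles at the origin → type 0 system. Taking each input component in turn:
  • 3: e_ss = 3/(1+K_p) with K_p=1 → 1.5.
  • 8t: a type-0 system cannot track it, e_ss → ∞.
The unbounded component dominates.

infinity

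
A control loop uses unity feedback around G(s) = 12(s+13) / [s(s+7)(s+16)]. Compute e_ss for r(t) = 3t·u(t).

System type = 1 (one pole at s=0).
K_v = lim_{s→0} s·G(s) = 12·13 / (7·16) = 39/28.
e_ss = 3/K_v = 3/(39/28) = 28/13.

28/13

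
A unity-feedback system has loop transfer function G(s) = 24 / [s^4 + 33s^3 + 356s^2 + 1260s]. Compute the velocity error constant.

Factoring s from the denominator leaves a polynomial with constant term 1260, so the system is type 1.
K_v = lim_{s→0} s·G(s) = 24 / 1260 = 2/105.

2/105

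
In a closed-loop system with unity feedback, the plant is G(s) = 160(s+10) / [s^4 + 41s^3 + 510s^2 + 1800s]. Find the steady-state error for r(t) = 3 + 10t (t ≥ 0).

11.25

Lowest-order denominator term is 1800s, so the open loop has 1 pole at the origin → type 1 system. Treating each term separately:
  • 3: tracked with zero error.
  • 10t: e_ss = 10/K_v with K_v=8/9 → 11.25.
Total e_ss = 11.25.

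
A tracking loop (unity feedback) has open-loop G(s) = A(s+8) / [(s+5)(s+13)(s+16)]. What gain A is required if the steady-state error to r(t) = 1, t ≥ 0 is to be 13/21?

80

System type = 0 (no poles at s=0).
K_p = lim_{s→0} G(s) = A·8 / (5·13·16) = (1/130)·A.
e_ss = 1/(1 + K_p) = 13/21 ⇒ 1 + (1/130)·A = 21/13 ⇒ A = 80.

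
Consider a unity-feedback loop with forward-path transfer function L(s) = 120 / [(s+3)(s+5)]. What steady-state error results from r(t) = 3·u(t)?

1/3

No free integrators in L(s): this is a type 0 system.
K_p = lim_{s→0} L(s) = 120 / (3·5) = 8.
e_ss = 3/(1 + K_p) = 3/9 = 1/3.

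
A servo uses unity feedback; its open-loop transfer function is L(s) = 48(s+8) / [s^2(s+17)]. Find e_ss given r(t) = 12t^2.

1.0625

The open loop has two poles at the origin → type 2 system.
K_a = lim_{s→0} s^2·L(s) = 48·8 / (17) = 384/17.
r(t) = 12t^2 gives R(s) = 24/s^3.
e_ss = 24/K_a = 24/(384/17) = 1.0625.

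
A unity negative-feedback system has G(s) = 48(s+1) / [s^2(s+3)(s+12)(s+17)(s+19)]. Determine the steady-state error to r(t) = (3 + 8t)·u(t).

The open loop has two poles at the origin → type 2 system. Treating each term separately:
  • 3: tracked with zero error.
  • 8t: tracked with zero error.
Total e_ss = 0.

0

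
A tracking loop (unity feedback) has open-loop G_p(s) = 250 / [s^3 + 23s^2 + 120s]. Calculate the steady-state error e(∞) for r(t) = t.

The denominator has no term below 120s — 1 pole at s=0, type 1.
K_v = lim_{s→0} s·G_p(s) = 250 / 120 = 25/12.
e_ss = 1/K_v = 1/(25/12) = 0.48.

0.48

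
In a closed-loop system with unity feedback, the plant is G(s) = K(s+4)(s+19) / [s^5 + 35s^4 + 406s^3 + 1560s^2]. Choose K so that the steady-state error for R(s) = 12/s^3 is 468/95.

50

Factoring s^2 from the denominator leaves a polynomial with constant term 1560, so the system is type 2.
K_a = lim_{s→0} s^2·G(s) = K·4·19 / 1560 = (19/390)·K.
e_ss = 12/K_a = 468/95 ⇒ K_a = 95/39 ⇒ K = (95/39)/(19/390) = 50.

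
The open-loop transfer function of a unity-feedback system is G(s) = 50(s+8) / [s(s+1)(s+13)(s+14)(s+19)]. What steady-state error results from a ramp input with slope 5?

G(s) has one factor of s in the denominator, so the system is type 1.
K_v = lim_{s→0} s·G(s) = 50·8 / (1·13·14·19) = 200/1729.
e_ss = 5/K_v = 5/(200/1729) = 43.225.

43.225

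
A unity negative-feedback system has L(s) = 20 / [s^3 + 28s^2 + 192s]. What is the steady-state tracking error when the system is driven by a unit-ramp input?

9.6

The denominator has no term below 192s — 1 pole at s=0, type 1.
K_v = lim_{s→0} s·L(s) = 20 / 192 = 5/48.
e_ss = 1/K_v = 1/(5/48) = 9.6.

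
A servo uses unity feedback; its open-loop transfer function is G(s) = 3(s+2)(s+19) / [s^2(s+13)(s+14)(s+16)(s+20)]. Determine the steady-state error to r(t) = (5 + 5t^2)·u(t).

Two free integrators in G(s): this is a type 2 system. Taking each input component in turn:
  • 5: tracked with zero error.
  • 5t^2: e_ss = 10/K_a with K_a=57/29120 → 291200/57.
Total e_ss = 291200/57.

291200/57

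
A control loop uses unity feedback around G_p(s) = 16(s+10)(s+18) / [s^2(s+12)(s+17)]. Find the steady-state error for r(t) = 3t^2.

G_p(s) has two factors of s in the denominator, so the system is type 2.
K_a = lim_{s→0} s^2·G_p(s) = 16·10·18 / (12·17) = 240/17.
r(t) = 3t^2 gives R(s) = 6/s^3.
e_ss = 6/K_a = 6/(240/17) = 0.425.

0.425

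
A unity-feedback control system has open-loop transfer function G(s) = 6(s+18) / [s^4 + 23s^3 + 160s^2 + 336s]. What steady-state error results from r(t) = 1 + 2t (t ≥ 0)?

56/9

Factoring s from the denominator leaves a polynomial with constant term 336, so the system is type 1. Taking each input component in turn:
  • 1: tracked with zero error.
  • 2t: e_ss = 2/K_v with K_v=9/28 → 56/9.
Total e_ss = 56/9.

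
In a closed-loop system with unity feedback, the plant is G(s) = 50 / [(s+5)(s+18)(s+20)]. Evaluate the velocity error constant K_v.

No free integrators in G(s): this is a type 0 system.
K_v = lim_{s→0} s·G(s) = 0 (the extra factor of s kills the finite limit).

0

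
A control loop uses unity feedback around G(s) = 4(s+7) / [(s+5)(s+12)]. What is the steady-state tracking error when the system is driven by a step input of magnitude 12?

90/11

G(s) has no factors of s in the denominator, so the system is type 0.
K_p = lim_{s→0} G(s) = 4·7 / (5·12) = 7/15.
e_ss = 12/(1 + K_p) = 12/(22/15) = 90/11.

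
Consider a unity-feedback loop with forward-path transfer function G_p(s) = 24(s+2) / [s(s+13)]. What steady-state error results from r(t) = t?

System type = 1 (one pole at s=0).
K_v = lim_{s→0} s·G_p(s) = 24·2 / (13) = 48/13.
e_ss = 1/K_v = 1/(48/13) = 13/48.

13/48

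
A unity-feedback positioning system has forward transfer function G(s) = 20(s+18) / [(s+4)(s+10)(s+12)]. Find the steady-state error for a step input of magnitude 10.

System type = 0 (no poles at s=0).
K_p = lim_{s→0} G(s) = 20·18 / (4·10·12) = 0.75.
e_ss = 10/(1 + K_p) = 10/1.75 = 40/7.

40/7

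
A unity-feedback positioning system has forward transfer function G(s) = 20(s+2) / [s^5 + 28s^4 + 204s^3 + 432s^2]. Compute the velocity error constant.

K_v = lim_{s→0} s·G(s); with 2 poles at the origin the limit diverges, so K_v = ∞.

infinity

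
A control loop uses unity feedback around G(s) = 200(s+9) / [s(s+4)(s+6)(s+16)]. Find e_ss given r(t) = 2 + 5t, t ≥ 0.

16/15

G(s) has one factor of s in the denominator, so the system is type 1. Treating each term separately:
  • 2: tracked with zero error.
  • 5t: e_ss = 5/K_v with K_v=4.6875 → 16/15.
Total e_ss = 16/15.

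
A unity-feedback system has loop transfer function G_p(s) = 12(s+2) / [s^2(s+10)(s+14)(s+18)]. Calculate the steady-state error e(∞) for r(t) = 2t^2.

System type = 2 (two poles at s=0).
K_a = lim_{s→0} s^2·G_p(s) = 12·2 / (10·14·18) = 1/105.
r(t) = 2t^2 gives R(s) = 4/s^3.
e_ss = 4/K_a = 4/(1/105) = 420.

420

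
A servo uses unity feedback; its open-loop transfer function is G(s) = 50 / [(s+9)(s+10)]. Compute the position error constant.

5/9

The open loop has no poles at the origin → type 0 system.
K_p = lim_{s→0} G(s) = 50 / (9·10) = 5/9.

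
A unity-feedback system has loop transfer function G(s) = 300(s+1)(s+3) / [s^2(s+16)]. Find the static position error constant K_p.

K_p = lim_{s→0} G(s); with 2 poles at the origin the limit diverges, so K_p = ∞.

infinity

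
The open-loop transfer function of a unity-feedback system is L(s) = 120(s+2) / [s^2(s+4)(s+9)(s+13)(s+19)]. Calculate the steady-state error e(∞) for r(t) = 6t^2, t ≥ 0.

444.6

L(s) has two factors of s in the denominator, so the system is type 2.
K_a = lim_{s→0} s^2·L(s) = 120·2 / (4·9·13·19) = 20/741.
r(t) = 6t^2 gives R(s) = 12/s^3.
e_ss = 12/K_a = 12/(20/741) = 444.6.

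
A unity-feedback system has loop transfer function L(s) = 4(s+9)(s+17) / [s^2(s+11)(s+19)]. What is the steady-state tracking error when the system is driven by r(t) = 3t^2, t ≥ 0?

209/102

The open loop has two poles at the origin → type 2 system.
K_a = lim_{s→0} s^2·L(s) = 4·9·17 / (11·19) = 612/209.
r(t) = 3t^2 gives R(s) = 6/s^3.
e_ss = 6/K_a = 6/(612/209) = 209/102.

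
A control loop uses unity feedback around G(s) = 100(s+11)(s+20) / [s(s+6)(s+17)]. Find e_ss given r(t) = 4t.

51/2750

The open loop has one pole at the origin → type 1 system.
K_v = lim_{s→0} s·G(s) = 100·11·20 / (6·17) = 11000/51.
e_ss = 4/K_v = 4/(11000/51) = 51/2750.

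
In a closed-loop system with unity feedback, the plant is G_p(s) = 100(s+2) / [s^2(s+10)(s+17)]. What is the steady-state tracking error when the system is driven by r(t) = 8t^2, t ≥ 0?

Two free integrators in G_p(s): this is a type 2 system.
K_a = lim_{s→0} s^2·G_p(s) = 100·2 / (10·17) = 20/17.
r(t) = 8t^2 gives R(s) = 16/s^3.
e_ss = 16/K_a = 16/(20/17) = 13.6.

13.6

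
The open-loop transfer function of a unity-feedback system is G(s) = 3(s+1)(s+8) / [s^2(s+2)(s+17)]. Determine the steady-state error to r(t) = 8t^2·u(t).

Two free integrators in G(s): this is a type 2 system.
K_a = lim_{s→0} s^2·G(s) = 3·1·8 / (2·17) = 12/17.
r(t) = 8t^2 gives R(s) = 16/s^3.
e_ss = 16/K_a = 16/(12/17) = 68/3.

68/3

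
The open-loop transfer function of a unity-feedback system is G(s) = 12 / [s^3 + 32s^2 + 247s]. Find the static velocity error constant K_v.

Lowest-order denominator term is 247s, so the open loop has 1 pole at the origin → type 1 system.
K_v = lim_{s→0} s·G(s) = 12 / 247 = 12/247.

12/247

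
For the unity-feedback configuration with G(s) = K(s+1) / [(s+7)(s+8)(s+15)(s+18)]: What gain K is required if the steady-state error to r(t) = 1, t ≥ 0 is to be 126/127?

120

G(s) has no factors of s in the denominator, so the system is type 0.
K_p = lim_{s→0} G(s) = K·1 / (7·8·15·18) = (1/15120)·K.
e_ss = 1/(1 + K_p) = 126/127 ⇒ 1 + (1/15120)·K = 127/126 ⇒ K = 120.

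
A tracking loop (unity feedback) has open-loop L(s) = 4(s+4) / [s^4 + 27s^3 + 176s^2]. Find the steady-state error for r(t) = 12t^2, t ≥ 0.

Lowest-order denominator term is 176s^2, so the open loop has 2 poles at the origin → type 2 system.
K_a = lim_{s→0} s^2·L(s) = 4·4 / 176 = 1/11.
r(t) = 12t^2 gives R(s) = 24/s^3.
e_ss = 24/K_a = 24/(1/11) = 264.

264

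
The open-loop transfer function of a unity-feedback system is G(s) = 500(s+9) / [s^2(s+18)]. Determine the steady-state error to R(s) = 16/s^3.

0.064

G(s) has two factors of s in the denominator, so the system is type 2.
K_a = lim_{s→0} s^2·G(s) = 500·9 / (18) = 250.
r(t) = 8t^2 gives R(s) = 16/s^3.
e_ss = 16/K_a = 16/250 = 0.064.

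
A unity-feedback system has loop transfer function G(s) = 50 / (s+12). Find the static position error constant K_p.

25/6

No free integrators in G(s): this is a type 0 system.
K_p = lim_{s→0} G(s) = 50 / (12) = 25/6.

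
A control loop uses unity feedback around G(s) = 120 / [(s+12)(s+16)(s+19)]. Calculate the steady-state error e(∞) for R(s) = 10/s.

1520/157

The open loop has no poles at the origin → type 0 system.
K_p = lim_{s→0} G(s) = 120 / (12·16·19) = 5/152.
e_ss = 10/(1 + K_p) = 10/(157/152) = 1520/157.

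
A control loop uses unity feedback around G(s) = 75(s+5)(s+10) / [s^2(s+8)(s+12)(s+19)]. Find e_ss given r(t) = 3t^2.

2.9184

The open loop has two poles at the origin → type 2 system.
K_a = lim_{s→0} s^2·G(s) = 75·5·10 / (8·12·19) = 625/304.
r(t) = 3t^2 gives R(s) = 6/s^3.
e_ss = 6/K_a = 6/(625/304) = 2.9184.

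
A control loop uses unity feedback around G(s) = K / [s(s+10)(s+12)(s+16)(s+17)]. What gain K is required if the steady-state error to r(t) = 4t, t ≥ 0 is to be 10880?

The open loop has one pole at the origin → type 1 system.
K_v = lim_{s→0} s·G(s) = K / (10·12·16·17) = (1/32640)·K.
e_ss = 4/K_v = 10880 ⇒ K_v = 1/2720 ⇒ K = (1/2720)/(1/32640) = 12.

12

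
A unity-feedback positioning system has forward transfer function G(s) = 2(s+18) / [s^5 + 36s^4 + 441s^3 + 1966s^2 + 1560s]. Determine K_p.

infinity

K_p = lim_{s→0} G(s); with 1 pole at the origin the limit diverges, so K_p = ∞.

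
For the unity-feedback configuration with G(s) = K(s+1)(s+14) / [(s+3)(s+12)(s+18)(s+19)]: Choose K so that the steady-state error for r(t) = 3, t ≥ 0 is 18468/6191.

5

G(s) has no factors of s in the denominator, so the system is type 0.
K_p = lim_{s→0} G(s) = K·1·14 / (3·12·18·19) = (7/6156)·K.
e_ss = 3/(1 + K_p) = 18468/6191 ⇒ 1 + (7/6156)·K = 6191/6156 ⇒ K = 5.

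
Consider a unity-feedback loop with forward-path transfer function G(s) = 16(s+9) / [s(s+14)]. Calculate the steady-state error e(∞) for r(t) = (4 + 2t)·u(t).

System type = 1 (one pole at s=0). Treating each term separately:
  • 4: tracked with zero error.
  • 2t: e_ss = 2/K_v with K_v=72/7 → 7/36.
Total e_ss = 7/36.

7/36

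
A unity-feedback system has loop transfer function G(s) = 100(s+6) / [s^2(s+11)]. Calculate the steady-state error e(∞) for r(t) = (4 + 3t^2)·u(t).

Two free integrators in G(s): this is a type 2 system. By superposition:
  • 4: tracked with zero error.
  • 3t^2: e_ss = 6/K_a with K_a=600/11 → 0.11.
Total e_ss = 0.11.

0.11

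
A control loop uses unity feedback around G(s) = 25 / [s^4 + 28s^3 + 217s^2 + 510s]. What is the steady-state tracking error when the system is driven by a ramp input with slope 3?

61.2

Lowest-order denominator term is 510s, so the open loop has 1 pole at the origin → type 1 system.
K_v = lim_{s→0} s·G(s) = 25 / 510 = 5/102.
e_ss = 3/K_v = 3/(5/102) = 61.2.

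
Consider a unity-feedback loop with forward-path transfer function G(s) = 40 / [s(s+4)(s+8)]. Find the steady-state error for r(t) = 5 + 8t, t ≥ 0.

G(s) has one factor of s in the denominator, so the system is type 1. Treating each term separately:
  • 5: tracked with zero error.
  • 8t: e_ss = 8/K_v with K_v=1.25 → 6.4.
Total e_ss = 6.4.

6.4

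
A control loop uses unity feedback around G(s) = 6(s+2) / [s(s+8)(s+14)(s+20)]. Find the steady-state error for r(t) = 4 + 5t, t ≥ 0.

G(s) has one factor of s in the denominator, so the system is type 1. By superposition:
  • 4: tracked with zero error.
  • 5t: e_ss = 5/K_v with K_v=3/560 → 2800/3.
Total e_ss = 2800/3.

2800/3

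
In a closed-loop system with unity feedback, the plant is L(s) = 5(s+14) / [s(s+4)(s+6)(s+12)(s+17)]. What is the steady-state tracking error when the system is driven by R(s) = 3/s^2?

7344/35

The open loop has one pole at the origin → type 1 system.
K_v = lim_{s→0} s·L(s) = 5·14 / (4·6·12·17) = 35/2448.
e_ss = 3/K_v = 3/(35/2448) = 7344/35.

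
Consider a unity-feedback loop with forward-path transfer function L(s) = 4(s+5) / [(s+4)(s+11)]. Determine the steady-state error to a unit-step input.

The open loop has no poles at the origin → type 0 system.
K_p = lim_{s→0} L(s) = 4·5 / (4·11) = 5/11.
e_ss = 1/(1 + K_p) = 1/(16/11) = 0.6875.

0.6875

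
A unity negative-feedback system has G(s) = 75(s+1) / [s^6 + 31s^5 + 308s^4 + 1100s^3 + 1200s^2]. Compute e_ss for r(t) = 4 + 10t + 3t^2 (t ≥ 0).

Lowest-order denominator term is 1200s^2, so the open loop has 2 poles at the origin → type 2 system. Treating each term separately:
  • 4: tracked with zero error.
  • 10t: tracked with zero error.
  • 3t^2: e_ss = 6/K_a with K_a=0.0625 → 96.
Total e_ss = 96.

96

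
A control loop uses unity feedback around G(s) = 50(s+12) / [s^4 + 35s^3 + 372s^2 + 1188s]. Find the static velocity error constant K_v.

Factoring s from the denominator leaves a polynomial with constant term 1188, so the system is type 1.
K_v = lim_{s→0} s·G(s) = 50·12 / 1188 = 50/99.

50/99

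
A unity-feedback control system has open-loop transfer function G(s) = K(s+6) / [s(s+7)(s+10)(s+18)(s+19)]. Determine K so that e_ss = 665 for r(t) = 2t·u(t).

12

System type = 1 (one pole at s=0).
K_v = lim_{s→0} s·G(s) = K·6 / (7·10·18·19) = (1/3990)·K.
e_ss = 2/K_v = 665 ⇒ K_v = 2/665 ⇒ K = (2/665)/(1/3990) = 12.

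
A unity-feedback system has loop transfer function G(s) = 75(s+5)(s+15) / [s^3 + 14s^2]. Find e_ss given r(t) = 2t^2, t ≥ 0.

The denominator has no term below 14s^2 — 2 poles at s=0, type 2.
K_a = lim_{s→0} s^2·G(s) = 75·5·15 / 14 = 5625/14.
r(t) = 2t^2 gives R(s) = 4/s^3.
e_ss = 4/K_a = 4/(5625/14) = 56/5625.

56/5625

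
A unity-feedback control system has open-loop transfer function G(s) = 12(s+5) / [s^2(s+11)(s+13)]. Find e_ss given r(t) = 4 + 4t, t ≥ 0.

0

System type = 2 (two poles at s=0). By superposition:
  • 4: tracked with zero error.
  • 4t: tracked with zero error.
Total e_ss = 0.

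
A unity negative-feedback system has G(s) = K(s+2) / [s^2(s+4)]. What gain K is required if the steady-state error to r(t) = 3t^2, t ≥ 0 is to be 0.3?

40

System type = 2 (two poles at s=0).
K_a = lim_{s→0} s^2·G(s) = K·2 / (4) = 0.5·K.
e_ss = 6/K_a = 0.3 ⇒ K_a = 20 ⇒ K = 20/0.5 = 40.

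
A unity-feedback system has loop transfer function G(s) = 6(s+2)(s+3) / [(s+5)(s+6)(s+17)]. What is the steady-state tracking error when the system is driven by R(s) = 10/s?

G(s) has no factors of s in the denominator, so the system is type 0.
K_p = lim_{s→0} G(s) = 6·2·3 / (5·6·17) = 6/85.
e_ss = 10/(1 + K_p) = 10/(91/85) = 850/91.

850/91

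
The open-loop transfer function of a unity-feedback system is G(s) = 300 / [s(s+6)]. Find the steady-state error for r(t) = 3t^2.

System type = 1 (one pole at s=0).
K_a = lim_{s→0} s^2·G(s) = 0; the steady-state error to this parabolic input grows without bound.

infinity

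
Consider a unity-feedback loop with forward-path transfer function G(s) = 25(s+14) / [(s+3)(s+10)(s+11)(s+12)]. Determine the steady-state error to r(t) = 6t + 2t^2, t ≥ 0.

The open loop has no poles at the origin → type 0 system. By superposition:
  • 6t: a type-0 system cannot track it, e_ss → ∞.
  • 2t^2: a type-0 system cannot track it, e_ss → ∞.
The unbounded component dominates.

infinity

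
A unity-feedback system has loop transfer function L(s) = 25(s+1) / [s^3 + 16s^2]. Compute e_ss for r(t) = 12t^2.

Lowest-order denominator term is 16s^2, so the open loop has 2 poles at the origin → type 2 system.
K_a = lim_{s→0} s^2·L(s) = 25·1 / 16 = 1.5625.
r(t) = 12t^2 gives R(s) = 24/s^3.
e_ss = 24/K_a = 24/1.5625 = 15.36.

15.36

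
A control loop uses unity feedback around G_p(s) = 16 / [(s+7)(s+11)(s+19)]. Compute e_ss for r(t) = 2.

2926/1479

System type = 0 (no poles at s=0).
K_p = lim_{s→0} G_p(s) = 16 / (7·11·19) = 16/1463.
e_ss = 2/(1 + K_p) = 2/(1479/1463) = 2926/1479.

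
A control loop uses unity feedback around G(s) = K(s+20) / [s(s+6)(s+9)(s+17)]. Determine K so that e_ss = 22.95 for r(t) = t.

2

System type = 1 (one pole at s=0).
K_v = lim_{s→0} s·G(s) = K·20 / (6·9·17) = (10/459)·K.
e_ss = 1/K_v = 22.95 ⇒ K_v = 20/459 ⇒ K = (20/459)/(10/459) = 2.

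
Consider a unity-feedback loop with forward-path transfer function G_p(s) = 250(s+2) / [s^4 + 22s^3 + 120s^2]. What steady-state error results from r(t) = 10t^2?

Factoring s^2 from the denominator leaves a polynomial with constant term 120, so the system is type 2.
K_a = lim_{s→0} s^2·G_p(s) = 250·2 / 120 = 25/6.
r(t) = 10t^2 gives R(s) = 20/s^3.
e_ss = 20/K_a = 20/(25/6) = 4.8.

4.8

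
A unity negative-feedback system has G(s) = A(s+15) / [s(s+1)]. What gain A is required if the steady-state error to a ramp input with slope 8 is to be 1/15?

8

System type = 1 (one pole at s=0).
K_v = lim_{s→0} s·G(s) = A·15 / (1) = 15·A.
e_ss = 8/K_v = 1/15 ⇒ K_v = 120 ⇒ A = 120/15 = 8.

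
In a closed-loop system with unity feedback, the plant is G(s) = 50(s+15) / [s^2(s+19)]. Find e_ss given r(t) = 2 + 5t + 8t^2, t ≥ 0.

Two free integrators in G(s): this is a type 2 system. By superposition:
  • 2: tracked with zero error.
  • 5t: tracked with zero error.
  • 8t^2: e_ss = 16/K_a with K_a=750/19 → 152/375.
Total e_ss = 152/375.

152/375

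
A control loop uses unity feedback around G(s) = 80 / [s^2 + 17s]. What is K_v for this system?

Lowest-order denominator term is 17s, so the open loop has 1 pole at the origin → type 1 system.
K_v = lim_{s→0} s·G(s) = 80 / 17 = 80/17.

80/17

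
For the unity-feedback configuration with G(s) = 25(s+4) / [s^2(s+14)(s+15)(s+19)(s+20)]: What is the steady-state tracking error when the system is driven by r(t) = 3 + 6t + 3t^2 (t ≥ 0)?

4788

The open loop has two poles at the origin → type 2 system. By superposition:
  • 3: tracked with zero error.
  • 6t: tracked with zero error.
  • 3t^2: e_ss = 6/K_a with K_a=1/798 → 4788.
Total e_ss = 4788.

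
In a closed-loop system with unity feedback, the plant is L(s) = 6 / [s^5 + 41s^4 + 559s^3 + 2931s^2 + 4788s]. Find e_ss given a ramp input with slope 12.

9576

Factoring s from the denominator leaves a polynomial with constant term 4788, so the system is type 1.
K_v = lim_{s→0} s·L(s) = 6 / 4788 = 1/798.
e_ss = 12/K_v = 12/(1/798) = 9576.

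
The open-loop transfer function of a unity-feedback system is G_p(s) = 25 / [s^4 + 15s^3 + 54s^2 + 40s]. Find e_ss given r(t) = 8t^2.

Factoring s from the denominator leaves a polynomial with constant term 40, so the system is type 1.
For a type-1 system K_a = 0, so e_ss to a parabolic input is unbounded.

infinity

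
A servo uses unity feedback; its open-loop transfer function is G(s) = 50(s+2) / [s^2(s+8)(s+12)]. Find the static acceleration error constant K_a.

The open loop has two poles at the origin → type 2 system.
K_a = lim_{s→0} s^2·G(s) = 50·2 / (8·12) = 25/24.

25/24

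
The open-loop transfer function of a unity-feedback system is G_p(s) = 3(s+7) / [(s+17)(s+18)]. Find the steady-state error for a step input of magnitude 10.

1020/109

G_p(s) has no factors of s in the denominator, so the system is type 0.
K_p = lim_{s→0} G_p(s) = 3·7 / (17·18) = 7/102.
e_ss = 10/(1 + K_p) = 10/(109/102) = 1020/109.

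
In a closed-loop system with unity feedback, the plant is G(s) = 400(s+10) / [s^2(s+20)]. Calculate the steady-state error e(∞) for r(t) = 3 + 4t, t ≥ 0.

0

G(s) has two factors of s in the denominator, so the system is type 2. Treating each term separately:
  • 3: tracked with zero error.
  • 4t: tracked with zero error.
Total e_ss = 0.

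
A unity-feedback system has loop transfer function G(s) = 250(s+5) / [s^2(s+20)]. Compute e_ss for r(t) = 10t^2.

0.32

Two free integrators in G(s): this is a type 2 system.
K_a = lim_{s→0} s^2·G(s) = 250·5 / (20) = 62.5.
r(t) = 10t^2 gives R(s) = 20/s^3.
e_ss = 20/K_a = 20/62.5 = 0.32.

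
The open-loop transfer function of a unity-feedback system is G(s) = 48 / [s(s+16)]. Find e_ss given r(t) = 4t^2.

infinity

System type = 1 (one pole at s=0).
For a type-1 system K_a = 0, so e_ss to a parabolic input is unbounded.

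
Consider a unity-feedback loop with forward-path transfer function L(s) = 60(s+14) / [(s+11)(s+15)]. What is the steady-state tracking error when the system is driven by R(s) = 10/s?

The open loop has no poles at the origin → type 0 system.
K_p = lim_{s→0} L(s) = 60·14 / (11·15) = 56/11.
e_ss = 10/(1 + K_p) = 10/(67/11) = 110/67.

110/67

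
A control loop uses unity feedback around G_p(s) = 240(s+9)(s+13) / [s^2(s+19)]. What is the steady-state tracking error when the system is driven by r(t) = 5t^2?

System type = 2 (two poles at s=0).
K_a = lim_{s→0} s^2·G_p(s) = 240·9·13 / (19) = 28080/19.
r(t) = 5t^2 gives R(s) = 10/s^3.
e_ss = 10/K_a = 10/(28080/19) = 19/2808.

19/2808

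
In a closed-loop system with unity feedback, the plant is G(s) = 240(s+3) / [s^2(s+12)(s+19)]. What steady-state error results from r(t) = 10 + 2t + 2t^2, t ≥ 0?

19/15

Two free integrators in G(s): this is a type 2 system. Treating each term separately:
  • 10: tracked with zero error.
  • 2t: tracked with zero error.
  • 2t^2: e_ss = 4/K_a with K_a=60/19 → 19/15.
Total e_ss = 19/15.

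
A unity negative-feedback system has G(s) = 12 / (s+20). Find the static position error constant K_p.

0.6

No free integrators in G(s): this is a type 0 system.
K_p = lim_{s→0} G(s) = 12 / (20) = 0.6.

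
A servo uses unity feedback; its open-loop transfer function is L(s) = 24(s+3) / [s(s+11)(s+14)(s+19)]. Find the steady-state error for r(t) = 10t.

7315/18

L(s) has one factor of s in the denominator, so the system is type 1.
K_v = lim_{s→0} s·L(s) = 24·3 / (11·14·19) = 36/1463.
e_ss = 10/K_v = 10/(36/1463) = 7315/18.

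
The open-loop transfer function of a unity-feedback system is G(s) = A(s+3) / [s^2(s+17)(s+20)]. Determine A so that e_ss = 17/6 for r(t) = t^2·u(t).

System type = 2 (two poles at s=0).
K_a = lim_{s→0} s^2·G(s) = A·3 / (17·20) = (3/340)·A.
e_ss = 2/K_a = 17/6 ⇒ K_a = 12/17 ⇒ A = (12/17)/(3/340) = 80.

80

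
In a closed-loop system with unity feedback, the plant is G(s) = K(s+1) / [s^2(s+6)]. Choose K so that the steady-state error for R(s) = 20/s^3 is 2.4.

G(s) has two factors of s in the denominator, so the system is type 2.
K_a = lim_{s→0} s^2·G(s) = K·1 / (6) = (1/6)·K.
e_ss = 20/K_a = 2.4 ⇒ K_a = 25/3 ⇒ K = (25/3)/(1/6) = 50.

50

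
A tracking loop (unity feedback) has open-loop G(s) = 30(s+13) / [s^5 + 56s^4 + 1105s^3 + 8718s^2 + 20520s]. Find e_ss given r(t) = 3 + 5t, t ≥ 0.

3420/13

Lowest-order denominator term is 20520s, so the open loop has 1 pole at the origin → type 1 system. By superposition:
  • 3: tracked with zero error.
  • 5t: e_ss = 5/K_v with K_v=13/684 → 3420/13.
Total e_ss = 3420/13.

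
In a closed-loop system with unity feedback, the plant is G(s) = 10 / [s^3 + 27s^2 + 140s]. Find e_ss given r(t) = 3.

Lowest-order denominator term is 140s, so the open loop has 1 pole at the origin → type 1 system.
K_p = ∞ for a type-1 system; e_ss to a step is zero.

0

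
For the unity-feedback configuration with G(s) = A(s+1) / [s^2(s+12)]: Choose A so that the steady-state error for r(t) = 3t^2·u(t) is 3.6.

20

G(s) has two factors of s in the denominator, so the system is type 2.
K_a = lim_{s→0} s^2·G(s) = A·1 / (12) = (1/12)·A.
e_ss = 6/K_a = 3.6 ⇒ K_a = 5/3 ⇒ A = (5/3)/(1/12) = 20.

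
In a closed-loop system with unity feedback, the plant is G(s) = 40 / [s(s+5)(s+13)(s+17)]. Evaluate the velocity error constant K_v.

One free integrator in G(s): this is a type 1 system.
K_v = lim_{s→0} s·G(s) = 40 / (5·13·17) = 8/221.

8/221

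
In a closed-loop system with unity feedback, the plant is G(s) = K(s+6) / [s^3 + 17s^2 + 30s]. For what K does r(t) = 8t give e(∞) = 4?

The denominator has no term below 30s — 1 pole at s=0, type 1.
K_v = lim_{s→0} s·G(s) = K·6 / 30 = 0.2·K.
e_ss = 8/K_v = 4 ⇒ K_v = 2 ⇒ K = 2/0.2 = 10.

10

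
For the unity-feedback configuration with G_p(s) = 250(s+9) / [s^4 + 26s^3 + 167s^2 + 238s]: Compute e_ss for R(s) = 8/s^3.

Factoring s from the denominator leaves a polynomial with constant term 238, so the system is type 1.
For a type-1 system K_a = 0, so e_ss to a parabolic input is unbounded.

infinity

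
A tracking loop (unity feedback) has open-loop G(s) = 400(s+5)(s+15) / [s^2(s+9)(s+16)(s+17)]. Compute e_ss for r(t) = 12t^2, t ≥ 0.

1.9584

System type = 2 (two poles at s=0).
K_a = lim_{s→0} s^2·G(s) = 400·5·15 / (9·16·17) = 625/51.
r(t) = 12t^2 gives R(s) = 24/s^3.
e_ss = 24/K_a = 24/(625/51) = 1.9584.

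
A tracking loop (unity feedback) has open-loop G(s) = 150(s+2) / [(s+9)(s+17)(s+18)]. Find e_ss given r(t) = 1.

459/509

System type = 0 (no poles at s=0).
K_p = lim_{s→0} G(s) = 150·2 / (9·17·18) = 50/459.
e_ss = 1/(1 + K_p) = 1/(509/459) = 459/509.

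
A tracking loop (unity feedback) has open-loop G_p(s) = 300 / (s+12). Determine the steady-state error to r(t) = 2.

System type = 0 (no poles at s=0).
K_p = lim_{s→0} G_p(s) = 300 / (12) = 25.
e_ss = 2/(1 + K_p) = 2/26 = 1/13.

1/13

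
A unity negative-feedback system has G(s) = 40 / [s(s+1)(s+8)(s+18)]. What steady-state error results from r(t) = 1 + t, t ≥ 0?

One free integrator in G(s): this is a type 1 system. By superposition:
  • 1: tracked with zero error.
  • t: e_ss = 1/K_v with K_v=5/18 → 3.6.
Total e_ss = 3.6.

3.6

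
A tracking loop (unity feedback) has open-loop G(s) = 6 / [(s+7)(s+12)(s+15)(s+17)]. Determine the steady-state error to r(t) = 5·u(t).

17850/3571

G(s) has no factors of s in the denominator, so the system is type 0.
K_p = lim_{s→0} G(s) = 6 / (7·12·15·17) = 1/3570.
e_ss = 5/(1 + K_p) = 5/(3571/3570) = 17850/3571.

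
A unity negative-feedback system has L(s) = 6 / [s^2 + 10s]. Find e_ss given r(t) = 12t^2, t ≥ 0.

Lowest-order denominator term is 10s, so the open loop has 1 pole at the origin → type 1 system.
For a type-1 system K_a = 0, so e_ss to a parabolic input is unbounded.

infinity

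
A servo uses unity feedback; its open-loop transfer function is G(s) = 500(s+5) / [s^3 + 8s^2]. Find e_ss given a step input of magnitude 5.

0

Factoring s^2 from the denominator leaves a polynomial with constant term 8, so the system is type 2.
K_p = ∞ for a type-2 system; e_ss to a step is zero.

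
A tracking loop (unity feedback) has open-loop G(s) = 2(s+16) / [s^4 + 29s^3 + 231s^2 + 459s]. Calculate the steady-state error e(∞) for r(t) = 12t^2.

infinity

The denominator has no term below 459s — 1 pole at s=0, type 1.
K_a = lim_{s→0} s^2·G(s) = 0; the steady-state error to this parabolic input grows without bound.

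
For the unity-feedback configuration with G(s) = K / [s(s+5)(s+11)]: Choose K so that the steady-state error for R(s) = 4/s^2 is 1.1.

200

G(s) has one factor of s in the denominator, so the system is type 1.
K_v = lim_{s→0} s·G(s) = K / (5·11) = (1/55)·K.
e_ss = 4/K_v = 1.1 ⇒ K_v = 40/11 ⇒ K = (40/11)/(1/55) = 200.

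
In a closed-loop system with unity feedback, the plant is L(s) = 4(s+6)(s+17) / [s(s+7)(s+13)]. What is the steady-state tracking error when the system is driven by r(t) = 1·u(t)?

0

One free integrator in L(s): this is a type 1 system.
K_p = ∞ for a type-1 system; e_ss to a step is zero.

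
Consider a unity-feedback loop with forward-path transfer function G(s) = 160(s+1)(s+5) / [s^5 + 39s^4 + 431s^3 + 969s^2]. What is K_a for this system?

Factoring s^2 from the denominator leaves a polynomial with constant term 969, so the system is type 2.
K_a = lim_{s→0} s^2·G(s) = 160·1·5 / 969 = 800/969.

800/969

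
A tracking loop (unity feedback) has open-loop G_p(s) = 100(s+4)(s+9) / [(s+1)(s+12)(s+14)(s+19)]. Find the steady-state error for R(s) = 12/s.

1596/283

System type = 0 (no poles at s=0).
K_p = lim_{s→0} G_p(s) = 100·4·9 / (1·12·14·19) = 150/133.
e_ss = 12/(1 + K_p) = 12/(283/133) = 1596/283.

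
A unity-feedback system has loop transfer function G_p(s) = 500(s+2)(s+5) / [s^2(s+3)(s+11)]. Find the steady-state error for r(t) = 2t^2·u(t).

The open loop has two poles at the origin → type 2 system.
K_a = lim_{s→0} s^2·G_p(s) = 500·2·5 / (3·11) = 5000/33.
r(t) = 2t^2 gives R(s) = 4/s^3.
e_ss = 4/K_a = 4/(5000/33) = 0.0264.

0.0264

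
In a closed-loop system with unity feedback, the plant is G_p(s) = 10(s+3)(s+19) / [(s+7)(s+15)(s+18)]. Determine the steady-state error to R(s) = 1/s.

63/82

System type = 0 (no poles at s=0).
K_p = lim_{s→0} G_p(s) = 10·3·19 / (7·15·18) = 19/63.
e_ss = 1/(1 + K_p) = 1/(82/63) = 63/82.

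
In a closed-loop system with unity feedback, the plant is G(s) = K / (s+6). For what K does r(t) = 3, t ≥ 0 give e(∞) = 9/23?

The open loop has no poles at the origin → type 0 system.
K_p = lim_{s→0} G(s) = K / (6) = (1/6)·K.
e_ss = 3/(1 + K_p) = 9/23 ⇒ 1 + (1/6)·K = 23/3 ⇒ K = 40.

40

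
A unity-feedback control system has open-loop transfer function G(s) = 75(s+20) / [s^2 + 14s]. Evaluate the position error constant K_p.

K_p = lim_{s→0} G(s); with 1 pole at the origin the limit diverges, so K_p = ∞.

infinity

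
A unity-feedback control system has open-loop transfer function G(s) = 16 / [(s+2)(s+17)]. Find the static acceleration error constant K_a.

G(s) has no factors of s in the denominator, so the system is type 0.
K_a = lim_{s→0} s^2·G(s) = 0 (the extra factor of s kills the finite limit).

0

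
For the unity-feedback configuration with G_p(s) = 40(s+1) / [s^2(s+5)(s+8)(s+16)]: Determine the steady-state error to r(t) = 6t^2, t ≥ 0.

Two free integrators in G_p(s): this is a type 2 system.
K_a = lim_{s→0} s^2·G_p(s) = 40·1 / (5·8·16) = 0.0625.
r(t) = 6t^2 gives R(s) = 12/s^3.
e_ss = 12/K_a = 12/0.0625 = 192.

192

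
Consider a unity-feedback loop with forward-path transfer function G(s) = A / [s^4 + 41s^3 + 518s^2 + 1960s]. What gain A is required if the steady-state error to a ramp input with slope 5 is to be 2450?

4

The denominator has no term below 1960s — 1 pole at s=0, type 1.
K_v = lim_{s→0} s·G(s) = A / 1960 = (1/1960)·A.
e_ss = 5/K_v = 2450 ⇒ K_v = 1/490 ⇒ A = (1/490)/(1/1960) = 4.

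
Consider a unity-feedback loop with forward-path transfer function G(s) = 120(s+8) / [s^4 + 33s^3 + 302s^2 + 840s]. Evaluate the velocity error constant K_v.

Lowest-order denominator term is 840s, so the open loop has 1 pole at the origin → type 1 system.
K_v = lim_{s→0} s·G(s) = 120·8 / 840 = 8/7.

8/7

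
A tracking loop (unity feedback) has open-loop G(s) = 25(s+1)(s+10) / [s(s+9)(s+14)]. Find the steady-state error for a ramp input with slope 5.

The open loop has one pole at the origin → type 1 system.
K_v = lim_{s→0} s·G(s) = 25·1·10 / (9·14) = 125/63.
e_ss = 5/K_v = 5/(125/63) = 2.52.

2.52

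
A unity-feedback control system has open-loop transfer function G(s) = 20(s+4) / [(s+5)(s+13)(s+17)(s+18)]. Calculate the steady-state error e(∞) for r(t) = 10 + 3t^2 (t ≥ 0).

The open loop has no poles at the origin → type 0 system. Taking each input component in turn:
  • 10: e_ss = 10/(1+K_p) with K_p=8/1989 → 19890/1997.
  • 3t^2: a type-0 system cannot track it, e_ss → ∞.
The unbounded component dominates.

infinity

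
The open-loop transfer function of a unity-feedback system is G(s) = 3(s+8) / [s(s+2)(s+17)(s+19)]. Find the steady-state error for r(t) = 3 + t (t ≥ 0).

System type = 1 (one pole at s=0). Treating each term separately:
  • 3: tracked with zero error.
  • t: e_ss = 1/K_v with K_v=12/323 → 323/12.
Total e_ss = 323/12.

323/12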